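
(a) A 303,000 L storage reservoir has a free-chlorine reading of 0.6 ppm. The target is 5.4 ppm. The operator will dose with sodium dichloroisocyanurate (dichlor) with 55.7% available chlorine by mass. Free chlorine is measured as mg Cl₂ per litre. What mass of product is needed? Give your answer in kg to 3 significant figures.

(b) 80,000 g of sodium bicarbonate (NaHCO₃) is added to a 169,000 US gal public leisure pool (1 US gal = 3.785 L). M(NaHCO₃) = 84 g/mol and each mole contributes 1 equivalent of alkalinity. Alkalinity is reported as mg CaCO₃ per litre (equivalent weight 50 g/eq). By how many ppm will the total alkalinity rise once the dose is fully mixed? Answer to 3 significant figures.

(a) Chlorine deficit: 5.4 − 0.6 = 4.8 ppm = 4.8 mg/L as Cl₂.
(a) Cl₂ equivalent needed: 4.8 mg/L × 303,000 L = 1,454,000 mg = 1454 g.
(a) Product at 55.7% available chlorine: 1454 / 0.557 = 2611 g.

(b) Volume: 169,000 US gal × 3.785 L/gal = 639,665 L.
(b) Moles of NaHCO₃: 80,000 g ÷ 84 g/mol = 952.4 mol → 952.4 eq of alkalinity.
(b) As CaCO₃: 952.4 eq × 50 g/eq = 47,620 g.
(b) Rise: 47,620 g / 639,665 L × 1000 = 74.44 mg/L.

(a) 2.61 kg; (b) 74.4 ppm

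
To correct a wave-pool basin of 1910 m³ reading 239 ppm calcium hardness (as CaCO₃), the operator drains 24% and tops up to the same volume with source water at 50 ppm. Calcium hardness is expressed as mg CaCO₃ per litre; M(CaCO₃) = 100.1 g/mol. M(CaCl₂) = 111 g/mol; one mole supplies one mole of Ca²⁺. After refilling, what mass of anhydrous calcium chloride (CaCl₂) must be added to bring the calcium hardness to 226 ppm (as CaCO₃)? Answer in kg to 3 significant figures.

68.5 kg

Volume: 1910 m³ = 1,910,000 L.
After draining 24% and refilling: 239 × 0.76 + 50 × 0.24 = 193.64 ppm.
Deficit to target: 226 − 193.64 = 32.36 mg/L.
As CaCO₃: 32.36 mg/L × 1,910,000 L = 61,810 g; ÷ 100.1 = 617.5 mol Ca²⁺.
Mass: 617.5 × 111 = 68,540 g.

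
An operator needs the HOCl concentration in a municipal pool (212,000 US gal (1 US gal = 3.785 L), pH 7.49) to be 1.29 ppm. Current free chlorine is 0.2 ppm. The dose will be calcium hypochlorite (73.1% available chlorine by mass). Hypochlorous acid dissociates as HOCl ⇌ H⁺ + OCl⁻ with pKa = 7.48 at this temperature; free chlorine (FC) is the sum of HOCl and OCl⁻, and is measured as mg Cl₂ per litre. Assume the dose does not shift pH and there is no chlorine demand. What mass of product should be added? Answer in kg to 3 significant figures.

2.65 kg

Volume: 212,000 US gal × 3.785 L/gal = 802,420 L.
[OCl⁻]/[HOCl] = 10^(pH − pKa) = 10^(7.49 − 7.48) = 1.023; fraction as HOCl = 1/(1 + 1.023) = 0.4942.
Free chlorine required for 1.29 ppm HOCl: 1.29 / 0.4942 = 2.61 ppm.
FC to add: 2.61 − 0.2 = 2.41 mg/L as Cl₂.
Cl₂ equivalent: 2.41 mg/L × 802,420 L = 1934 g.
Product at 73.1% available Cl: 1934 / 0.731 = 2646 g.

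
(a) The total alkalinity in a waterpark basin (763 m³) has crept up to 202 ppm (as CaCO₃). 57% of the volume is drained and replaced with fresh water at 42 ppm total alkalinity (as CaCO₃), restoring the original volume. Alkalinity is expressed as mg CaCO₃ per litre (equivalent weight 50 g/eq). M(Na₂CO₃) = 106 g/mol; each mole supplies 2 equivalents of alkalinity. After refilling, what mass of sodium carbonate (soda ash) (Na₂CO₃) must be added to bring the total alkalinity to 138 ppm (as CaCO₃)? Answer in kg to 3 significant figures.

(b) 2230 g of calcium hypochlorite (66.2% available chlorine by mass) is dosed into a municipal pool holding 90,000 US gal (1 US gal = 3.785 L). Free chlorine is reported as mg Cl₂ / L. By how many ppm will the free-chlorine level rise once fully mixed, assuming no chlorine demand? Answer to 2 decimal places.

(a) 22.0 kg; (b) 4.33 ppm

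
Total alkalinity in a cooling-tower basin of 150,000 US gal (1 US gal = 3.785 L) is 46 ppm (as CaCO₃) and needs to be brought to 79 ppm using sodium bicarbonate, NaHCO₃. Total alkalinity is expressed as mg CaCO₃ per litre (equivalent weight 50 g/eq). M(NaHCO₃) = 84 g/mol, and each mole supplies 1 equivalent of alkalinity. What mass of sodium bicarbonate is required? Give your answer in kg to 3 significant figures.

Volume: 150,000 US gal × 3.785 L/gal = 567,750 L.
Alkalinity to add: (79 − 46) = 33 mg/L as CaCO₃ × 567,750 L = 18,740 g as CaCO₃.
Equivalents: 18,740 g ÷ 50 g/eq = 374.7 eq.
NaHCO₃ supplies 1 eq per mole → 374.7 mol.
Mass: 374.7 mol × 84 g/mol = 31,480 g.

31.5 kg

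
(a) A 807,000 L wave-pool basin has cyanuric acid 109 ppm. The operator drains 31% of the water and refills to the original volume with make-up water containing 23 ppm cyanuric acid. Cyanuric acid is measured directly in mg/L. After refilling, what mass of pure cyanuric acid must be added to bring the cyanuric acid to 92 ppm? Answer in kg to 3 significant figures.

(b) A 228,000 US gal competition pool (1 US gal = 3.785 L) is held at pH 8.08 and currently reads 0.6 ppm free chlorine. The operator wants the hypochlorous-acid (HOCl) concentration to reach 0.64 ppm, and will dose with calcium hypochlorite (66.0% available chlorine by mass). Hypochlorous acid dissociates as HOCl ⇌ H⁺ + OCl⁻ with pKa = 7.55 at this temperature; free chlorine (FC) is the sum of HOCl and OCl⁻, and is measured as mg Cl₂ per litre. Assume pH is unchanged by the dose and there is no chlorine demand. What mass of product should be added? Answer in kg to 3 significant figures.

(a) After draining 31% and refilling: 109 × 0.69 + 23 × 0.31 = 82.34 ppm.
(a) Deficit to target: 92 − 82.34 = 9.66 mg/L.
(a) Mass: 9.66 mg/L × 807,000 L = 7796 g cyanuric acid.

(b) Volume: 228,000 US gal × 3.785 L/gal = 862,980 L.
(b) [OCl⁻]/[HOCl] = 10^(pH − pKa) = 10^(8.08 − 7.55) = 3.388; fraction as HOCl = 1/(1 + 3.388) = 0.2279.
(b) Free chlorine required for 0.64 ppm HOCl: 0.64 / 0.2279 = 2.809 ppm.
(b) FC to add: 2.809 − 0.6 = 2.209 mg/L as Cl₂.
(b) Cl₂ equivalent: 2.209 mg/L × 862,980 L = 1906 g.
(b) Product at 66.0% available Cl: 1906 / 0.66 = 2888 g.

(a) 7.80 kg; (b) 2.89 kg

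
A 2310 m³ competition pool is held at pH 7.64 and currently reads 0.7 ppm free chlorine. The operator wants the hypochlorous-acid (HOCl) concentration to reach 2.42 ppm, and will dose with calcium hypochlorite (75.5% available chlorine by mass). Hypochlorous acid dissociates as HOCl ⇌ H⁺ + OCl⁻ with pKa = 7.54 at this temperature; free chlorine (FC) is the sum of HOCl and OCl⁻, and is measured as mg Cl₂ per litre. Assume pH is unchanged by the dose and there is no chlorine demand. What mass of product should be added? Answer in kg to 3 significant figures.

14.6 kg

Volume: 2310 m³ = 2,310,000 L.
[OCl⁻]/[HOCl] = 10^(pH − pKa) = 10^(7.64 − 7.54) = 1.259; fraction as HOCl = 1/(1 + 1.259) = 0.4427.
Free chlorine required for 2.42 ppm HOCl: 2.42 / 0.4427 = 5.467 ppm.
FC to add: 5.467 − 0.7 = 4.767 mg/L as Cl₂.
Cl₂ equivalent: 4.767 mg/L × 2,310,000 L = 11,010 g.
Product at 75.5% available Cl: 11,010 / 0.755 = 14,580 g.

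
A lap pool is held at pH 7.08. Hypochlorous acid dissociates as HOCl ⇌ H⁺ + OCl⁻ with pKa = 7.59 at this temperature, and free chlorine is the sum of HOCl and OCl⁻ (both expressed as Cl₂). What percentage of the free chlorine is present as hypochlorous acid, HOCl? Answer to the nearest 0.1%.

[OCl⁻]/[HOCl] = 10^(pH − pKa) = 10^(7.08 − 7.59) = 10^-0.51 = 0.309.
Fraction as HOCl = 1 / (1 + 0.309) = 0.7639.

76.4%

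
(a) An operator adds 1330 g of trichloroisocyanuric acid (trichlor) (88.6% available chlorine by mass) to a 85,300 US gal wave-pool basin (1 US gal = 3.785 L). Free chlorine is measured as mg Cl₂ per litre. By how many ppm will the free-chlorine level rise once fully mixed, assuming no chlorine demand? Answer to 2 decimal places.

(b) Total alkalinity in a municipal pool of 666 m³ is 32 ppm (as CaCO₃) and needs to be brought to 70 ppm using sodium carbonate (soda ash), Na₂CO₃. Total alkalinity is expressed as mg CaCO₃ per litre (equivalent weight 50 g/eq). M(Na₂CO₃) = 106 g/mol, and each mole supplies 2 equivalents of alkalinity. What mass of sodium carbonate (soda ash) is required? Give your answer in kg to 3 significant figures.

(a) Volume: 85,300 US gal × 3.785 L/gal = 322,860 L.
(a) Available chlorine delivered: 1330 g × 0.886 = 1178 g as Cl₂.
(a) Concentration rise: 1178 g / 322,860 L = 3.65 mg/L = 3.65 ppm.

(b) Volume: 666 m³ = 666,000 L.
(b) Alkalinity to add: (70 − 32) = 38 mg/L as CaCO₃ × 666,000 L = 25,310 g as CaCO₃.
(b) Equivalents: 25,310 g ÷ 50 g/eq = 506.2 eq.
(b) Each mole of Na₂CO₃ supplies 2 eq, so 506.2 / 2 = 253.1 mol.
(b) Mass: 253.1 mol × 106 g/mol = 26,830 g.

(a) 3.65 ppm; (b) 26.8 kg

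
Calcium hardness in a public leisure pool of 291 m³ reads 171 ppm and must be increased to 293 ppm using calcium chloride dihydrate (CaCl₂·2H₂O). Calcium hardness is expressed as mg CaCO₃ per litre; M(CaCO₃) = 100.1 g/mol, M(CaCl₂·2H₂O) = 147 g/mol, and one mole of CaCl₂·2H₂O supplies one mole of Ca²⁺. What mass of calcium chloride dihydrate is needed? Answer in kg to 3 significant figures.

52.1 kg

Volume: 291 m³ = 291,000 L.
Hardness to add: (293 − 171) = 122 mg/L as CaCO₃ × 291,000 L = 35,500 g as CaCO₃.
Moles of Ca²⁺ (1 mol Ca²⁺ ≡ 1 mol CaCO₃): 35,500 / 100.1 g/mol = 354.7 mol.
Mass of CaCl₂·2H₂O: 354.7 × 147 = 52,140 g.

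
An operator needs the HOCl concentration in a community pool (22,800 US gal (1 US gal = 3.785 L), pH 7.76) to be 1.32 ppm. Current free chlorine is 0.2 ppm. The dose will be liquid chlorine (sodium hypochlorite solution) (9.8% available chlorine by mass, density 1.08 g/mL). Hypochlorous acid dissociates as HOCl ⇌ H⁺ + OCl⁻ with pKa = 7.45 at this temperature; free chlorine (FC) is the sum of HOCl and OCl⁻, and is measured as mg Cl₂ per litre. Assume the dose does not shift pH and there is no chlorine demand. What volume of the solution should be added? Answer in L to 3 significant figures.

3.11 L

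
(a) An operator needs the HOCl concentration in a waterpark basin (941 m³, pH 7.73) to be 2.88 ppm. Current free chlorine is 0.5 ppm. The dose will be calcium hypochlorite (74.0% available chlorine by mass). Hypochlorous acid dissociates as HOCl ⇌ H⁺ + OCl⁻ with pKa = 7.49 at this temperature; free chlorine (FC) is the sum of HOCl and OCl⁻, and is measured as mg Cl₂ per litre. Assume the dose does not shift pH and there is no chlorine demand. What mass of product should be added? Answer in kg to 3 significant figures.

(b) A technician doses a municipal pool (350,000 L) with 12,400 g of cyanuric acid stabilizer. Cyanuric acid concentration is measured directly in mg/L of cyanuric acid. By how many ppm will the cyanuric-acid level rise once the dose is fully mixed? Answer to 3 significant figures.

(a) Volume: 941 m³ = 941,000 L.
(a) [OCl⁻]/[HOCl] = 10^(pH − pKa) = 10^(7.73 − 7.49) = 1.738; fraction as HOCl = 1/(1 + 1.738) = 0.3653.
(a) Free chlorine required for 2.88 ppm HOCl: 2.88 / 0.3653 = 7.885 ppm.
(a) FC to add: 7.885 − 0.5 = 7.385 mg/L as Cl₂.
(a) Cl₂ equivalent: 7.385 mg/L × 941,000 L = 6949 g.
(a) Product at 74.0% available Cl: 6949 / 0.74 = 9391 g.

(b) Rise: 12,400 g / 350,000 L × 1000 = 35.43 mg/L.

(a) 9.39 kg; (b) 35.4 ppm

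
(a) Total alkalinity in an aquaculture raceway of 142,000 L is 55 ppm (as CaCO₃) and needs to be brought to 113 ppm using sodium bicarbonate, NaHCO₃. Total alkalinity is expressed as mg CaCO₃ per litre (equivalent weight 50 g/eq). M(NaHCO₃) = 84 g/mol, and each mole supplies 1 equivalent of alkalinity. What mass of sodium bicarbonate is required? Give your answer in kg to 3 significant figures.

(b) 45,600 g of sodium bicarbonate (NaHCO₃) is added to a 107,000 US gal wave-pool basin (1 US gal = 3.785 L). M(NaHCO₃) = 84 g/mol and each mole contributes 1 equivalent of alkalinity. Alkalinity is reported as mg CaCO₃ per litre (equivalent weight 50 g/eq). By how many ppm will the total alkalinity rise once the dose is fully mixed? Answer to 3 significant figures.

(a) Alkalinity to add: (113 − 55) = 58 mg/L as CaCO₃ × 142,000 L = 8236 g as CaCO₃.
(a) Equivalents: 8236 g ÷ 50 g/eq = 164.7 eq.
(a) NaHCO₃ supplies 1 eq per mole → 164.7 mol.
(a) Mass: 164.7 mol × 84 g/mol = 13,840 g.

(b) Volume: 107,000 US gal × 3.785 L/gal = 404,995 L.
(b) Moles of NaHCO₃: 45,600 g ÷ 84 g/mol = 542.9 mol → 542.9 eq of alkalinity.
(b) As CaCO₃: 542.9 eq × 50 g/eq = 27,140 g.
(b) Rise: 27,140 g / 404,995 L × 1000 = 67.02 mg/L.

(a) 13.8 kg; (b) 67.0 ppm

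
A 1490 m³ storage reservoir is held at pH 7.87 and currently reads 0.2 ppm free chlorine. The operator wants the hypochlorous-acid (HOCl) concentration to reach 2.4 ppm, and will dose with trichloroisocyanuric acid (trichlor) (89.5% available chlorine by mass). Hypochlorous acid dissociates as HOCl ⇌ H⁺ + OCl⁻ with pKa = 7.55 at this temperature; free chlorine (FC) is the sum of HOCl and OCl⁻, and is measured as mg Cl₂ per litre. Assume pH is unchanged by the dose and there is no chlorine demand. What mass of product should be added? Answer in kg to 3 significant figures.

12.0 kg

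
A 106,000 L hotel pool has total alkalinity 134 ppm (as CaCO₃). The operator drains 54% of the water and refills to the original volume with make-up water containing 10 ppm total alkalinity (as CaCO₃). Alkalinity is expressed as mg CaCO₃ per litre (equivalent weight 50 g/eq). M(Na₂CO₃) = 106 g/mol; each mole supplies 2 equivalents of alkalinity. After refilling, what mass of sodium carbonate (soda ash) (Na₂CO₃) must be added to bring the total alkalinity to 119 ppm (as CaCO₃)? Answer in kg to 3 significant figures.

5.84 kg

After draining 54% and refilling: 134 × 0.46 + 10 × 0.54 = 67.04 ppm.
Deficit to target: 119 − 67.04 = 51.96 mg/L.
As CaCO₃: 51.96 mg/L × 106,000 L = 5508 g; ÷ 50 g/eq ÷ 2 = 55.08 mol Na₂CO₃.
Mass: 55.08 × 106 = 5838 g.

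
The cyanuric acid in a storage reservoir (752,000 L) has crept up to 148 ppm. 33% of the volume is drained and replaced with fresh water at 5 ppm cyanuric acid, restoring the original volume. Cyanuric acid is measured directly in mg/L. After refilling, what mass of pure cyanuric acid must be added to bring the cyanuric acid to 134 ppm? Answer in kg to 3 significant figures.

After draining 33% and refilling: 148 × 0.67 + 5 × 0.33 = 100.81 ppm.
Deficit to target: 134 − 100.81 = 33.19 mg/L.
Mass: 33.19 mg/L × 752,000 L = 24,960 g cyanuric acid.

25.0 kg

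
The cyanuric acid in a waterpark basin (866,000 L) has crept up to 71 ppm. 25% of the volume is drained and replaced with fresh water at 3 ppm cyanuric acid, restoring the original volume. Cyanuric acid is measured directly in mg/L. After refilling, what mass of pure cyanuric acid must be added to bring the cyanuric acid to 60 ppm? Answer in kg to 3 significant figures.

After draining 25% and refilling: 71 × 0.75 + 3 × 0.25 = 54 ppm.
Deficit to target: 60 − 54 = 6 mg/L.
Mass: 6 mg/L × 866,000 L = 5196 g cyanuric acid.

5.20 kg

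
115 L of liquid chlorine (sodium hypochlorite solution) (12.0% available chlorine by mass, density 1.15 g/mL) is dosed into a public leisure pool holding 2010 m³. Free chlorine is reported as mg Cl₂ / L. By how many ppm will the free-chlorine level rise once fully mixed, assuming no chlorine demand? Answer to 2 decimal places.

Volume: 2010 m³ = 2,010,000 L.
Mass of solution: 115 L × 1000 mL/L × 1.15 g/mL = 132,200 g.
Available chlorine delivered: 132,200 g × 0.12 = 15,870 g as Cl₂.
Concentration rise: 15,870 g / 2,010,000 L = 7.896 mg/L = 7.90 ppm.

7.90 ppm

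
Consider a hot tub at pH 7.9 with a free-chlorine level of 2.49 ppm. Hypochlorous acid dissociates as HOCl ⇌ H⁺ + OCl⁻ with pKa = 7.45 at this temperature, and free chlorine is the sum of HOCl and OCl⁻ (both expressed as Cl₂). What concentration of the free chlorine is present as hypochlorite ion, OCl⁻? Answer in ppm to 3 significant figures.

[OCl⁻]/[HOCl] = 10^(pH − pKa) = 10^(7.9 − 7.45) = 10^0.45 = 2.818.
Fraction as HOCl = 1 / (1 + 2.818) = 0.2619.
OCl⁻ = (1 − 0.2619) × 2.49 ppm = 1.838 ppm.

1.84 ppm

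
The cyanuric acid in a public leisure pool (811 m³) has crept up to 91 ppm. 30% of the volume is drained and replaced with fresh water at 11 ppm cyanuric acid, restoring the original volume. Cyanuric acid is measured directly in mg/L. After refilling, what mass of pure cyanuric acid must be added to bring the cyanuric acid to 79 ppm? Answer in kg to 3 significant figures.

9.73 kg

Volume: 811 m³ = 811,000 L.
After draining 30% and refilling: 91 × 0.70 + 11 × 0.30 = 67 ppm.
Deficit to target: 79 − 67 = 12 mg/L.
Mass: 12 mg/L × 811,000 L = 9732 g cyanuric acid.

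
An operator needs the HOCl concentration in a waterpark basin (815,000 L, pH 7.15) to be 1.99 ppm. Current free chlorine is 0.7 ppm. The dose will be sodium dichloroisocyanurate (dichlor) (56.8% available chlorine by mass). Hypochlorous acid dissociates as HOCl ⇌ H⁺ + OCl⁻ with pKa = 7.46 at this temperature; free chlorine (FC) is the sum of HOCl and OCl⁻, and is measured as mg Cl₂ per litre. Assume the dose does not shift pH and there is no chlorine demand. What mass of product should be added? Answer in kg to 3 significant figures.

[OCl⁻]/[HOCl] = 10^(pH − pKa) = 10^(7.15 − 7.46) = 0.4898; fraction as HOCl = 1/(1 + 0.4898) = 0.6712.
Free chlorine required for 1.99 ppm HOCl: 1.99 / 0.6712 = 2.965 ppm.
FC to add: 2.965 − 0.7 = 2.265 mg/L as Cl₂.
Cl₂ equivalent: 2.265 mg/L × 815,000 L = 1846 g.
Product at 56.8% available Cl: 1846 / 0.568 = 3249 g.

3.25 kg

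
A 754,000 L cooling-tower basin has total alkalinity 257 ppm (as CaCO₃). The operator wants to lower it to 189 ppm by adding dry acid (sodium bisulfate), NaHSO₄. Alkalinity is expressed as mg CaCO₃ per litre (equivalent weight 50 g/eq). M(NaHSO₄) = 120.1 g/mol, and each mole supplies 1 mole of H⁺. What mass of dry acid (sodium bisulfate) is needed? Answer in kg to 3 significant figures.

Alkalinity to neutralize: (257 − 189) = 68 mg/L as CaCO₃ × 754,000 L = 51,270 g as CaCO₃.
Equivalents of H⁺ required: 51,270 ÷ 50 g/eq = 1025 eq = 1025 mol NaHSO₄.
Mass of NaHSO₄: 1025 × 120.1 = 123,200 g.

123 kg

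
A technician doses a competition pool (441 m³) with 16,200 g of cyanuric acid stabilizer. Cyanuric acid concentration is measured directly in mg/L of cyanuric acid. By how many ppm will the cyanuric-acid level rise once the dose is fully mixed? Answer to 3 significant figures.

36.7 ppm

Volume: 441 m³ = 441,000 L.
Rise: 16,200 g / 441,000 L × 1000 = 36.73 mg/L.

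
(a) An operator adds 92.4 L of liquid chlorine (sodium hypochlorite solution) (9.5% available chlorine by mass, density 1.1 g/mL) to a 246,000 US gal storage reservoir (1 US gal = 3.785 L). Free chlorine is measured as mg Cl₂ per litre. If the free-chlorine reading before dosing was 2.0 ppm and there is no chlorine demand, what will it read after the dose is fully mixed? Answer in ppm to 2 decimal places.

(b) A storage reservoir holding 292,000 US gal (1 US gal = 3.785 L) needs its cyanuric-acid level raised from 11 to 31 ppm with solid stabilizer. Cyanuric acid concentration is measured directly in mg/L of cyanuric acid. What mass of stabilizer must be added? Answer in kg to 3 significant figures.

(a) 12.37 ppm; (b) 22.1 kg

(a) Volume: 246,000 US gal × 3.785 L/gal = 931,110 L.
(a) Mass of solution: 92.4 L × 1000 mL/L × 1.1 g/mL = 101,600 g.
(a) Available chlorine delivered: 101,600 g × 0.095 = 9656 g as Cl₂.
(a) Concentration rise: 9656 g / 931,110 L = 10.37 mg/L = 10.37 ppm.
(a) Final FC: 2.0 + 10.37 = 12.37 ppm.

(b) Volume: 292,000 US gal × 3.785 L/gal = 1,105,220 L.
(b) CYA to add: (31 − 11) = 20 mg/L × 1,105,220 L = 22,100 g cyanuric acid.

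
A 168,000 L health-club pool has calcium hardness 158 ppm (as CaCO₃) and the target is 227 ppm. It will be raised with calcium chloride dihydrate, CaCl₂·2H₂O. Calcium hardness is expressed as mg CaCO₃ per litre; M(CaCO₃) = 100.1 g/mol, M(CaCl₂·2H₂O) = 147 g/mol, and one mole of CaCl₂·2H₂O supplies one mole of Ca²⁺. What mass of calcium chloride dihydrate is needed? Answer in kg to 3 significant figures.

Hardness to add: (227 − 158) = 69 mg/L as CaCO₃ × 168,000 L = 11,590 g as CaCO₃.
Moles of Ca²⁺ (1 mol Ca²⁺ ≡ 1 mol CaCO₃): 11,590 / 100.1 g/mol = 115.8 mol.
Mass of CaCl₂·2H₂O: 115.8 × 147 = 17,020 g.

17.0 kg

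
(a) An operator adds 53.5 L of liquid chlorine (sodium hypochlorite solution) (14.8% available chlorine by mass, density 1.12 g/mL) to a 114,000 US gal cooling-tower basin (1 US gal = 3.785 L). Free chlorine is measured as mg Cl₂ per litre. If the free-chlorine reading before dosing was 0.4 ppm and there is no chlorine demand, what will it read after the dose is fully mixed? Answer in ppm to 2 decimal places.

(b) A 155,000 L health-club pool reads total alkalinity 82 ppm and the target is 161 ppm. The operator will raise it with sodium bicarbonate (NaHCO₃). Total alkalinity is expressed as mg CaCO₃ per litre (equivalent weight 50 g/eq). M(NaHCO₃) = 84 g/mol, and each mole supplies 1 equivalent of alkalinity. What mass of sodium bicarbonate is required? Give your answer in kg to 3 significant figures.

(a) 20.95 ppm; (b) 20.6 kg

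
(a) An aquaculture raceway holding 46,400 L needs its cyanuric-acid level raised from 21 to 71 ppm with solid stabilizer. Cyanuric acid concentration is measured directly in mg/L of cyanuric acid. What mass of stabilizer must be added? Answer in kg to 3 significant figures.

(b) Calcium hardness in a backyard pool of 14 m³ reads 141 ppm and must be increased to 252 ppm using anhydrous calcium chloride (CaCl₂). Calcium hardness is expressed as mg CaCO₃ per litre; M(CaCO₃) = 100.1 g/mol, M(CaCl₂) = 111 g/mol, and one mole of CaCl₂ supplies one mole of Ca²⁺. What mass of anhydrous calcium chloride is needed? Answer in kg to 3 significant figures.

(a) CYA to add: (71 − 21) = 50 mg/L × 46,400 L = 2320 g cyanuric acid.

(b) Volume: 14 m³ = 14,000 L.
(b) Hardness to add: (252 − 141) = 111 mg/L as CaCO₃ × 14,000 L = 1554 g as CaCO₃.
(b) Moles of Ca²⁺ (1 mol Ca²⁺ ≡ 1 mol CaCO₃): 1554 / 100.1 g/mol = 15.52 mol.
(b) Mass of CaCl₂: 15.52 × 111 = 1723 g.

(a) 2.32 kg; (b) 1.72 kg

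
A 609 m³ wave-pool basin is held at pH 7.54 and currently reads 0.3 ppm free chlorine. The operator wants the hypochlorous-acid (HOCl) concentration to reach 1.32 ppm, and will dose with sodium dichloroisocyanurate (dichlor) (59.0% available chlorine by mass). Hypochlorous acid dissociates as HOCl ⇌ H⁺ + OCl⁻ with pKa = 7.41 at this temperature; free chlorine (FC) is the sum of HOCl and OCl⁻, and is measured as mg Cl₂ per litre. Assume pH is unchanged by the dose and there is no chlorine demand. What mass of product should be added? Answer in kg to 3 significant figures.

Volume: 609 m³ = 609,000 L.
[OCl⁻]/[HOCl] = 10^(pH − pKa) = 10^(7.54 − 7.41) = 1.349; fraction as HOCl = 1/(1 + 1.349) = 0.4257.
Free chlorine required for 1.32 ppm HOCl: 1.32 / 0.4257 = 3.101 ppm.
FC to add: 3.101 − 0.3 = 2.801 mg/L as Cl₂.
Cl₂ equivalent: 2.801 mg/L × 609,000 L = 1706 g.
Product at 59.0% available Cl: 1706 / 0.59 = 2891 g.

2.89 kg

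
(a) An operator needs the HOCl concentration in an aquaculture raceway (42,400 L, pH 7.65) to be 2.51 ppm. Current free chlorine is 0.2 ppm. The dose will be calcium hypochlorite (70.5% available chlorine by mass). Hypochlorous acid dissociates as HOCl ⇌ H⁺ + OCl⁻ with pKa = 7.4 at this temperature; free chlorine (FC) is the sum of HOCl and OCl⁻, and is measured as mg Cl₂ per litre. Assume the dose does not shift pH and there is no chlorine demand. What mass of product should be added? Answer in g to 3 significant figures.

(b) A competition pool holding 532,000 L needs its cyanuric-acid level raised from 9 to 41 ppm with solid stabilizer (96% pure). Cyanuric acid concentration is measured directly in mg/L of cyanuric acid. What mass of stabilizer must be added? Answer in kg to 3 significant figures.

(a) [OCl⁻]/[HOCl] = 10^(pH − pKa) = 10^(7.65 − 7.4) = 1.778; fraction as HOCl = 1/(1 + 1.778) = 0.3599.
(a) Free chlorine required for 2.51 ppm HOCl: 2.51 / 0.3599 = 6.973 ppm.
(a) FC to add: 6.973 − 0.2 = 6.773 mg/L as Cl₂.
(a) Cl₂ equivalent: 6.773 mg/L × 42,400 L = 287.2 g.
(a) Product at 70.5% available Cl: 287.2 / 0.705 = 407.4 g.

(b) CYA to add: (41 − 9) = 32 mg/L × 532,000 L = 17,020 g cyanuric acid.
(b) At 96% purity: 17,020 / 0.96 = 17,730 g product.

(a) 407 g; (b) 17.7 kg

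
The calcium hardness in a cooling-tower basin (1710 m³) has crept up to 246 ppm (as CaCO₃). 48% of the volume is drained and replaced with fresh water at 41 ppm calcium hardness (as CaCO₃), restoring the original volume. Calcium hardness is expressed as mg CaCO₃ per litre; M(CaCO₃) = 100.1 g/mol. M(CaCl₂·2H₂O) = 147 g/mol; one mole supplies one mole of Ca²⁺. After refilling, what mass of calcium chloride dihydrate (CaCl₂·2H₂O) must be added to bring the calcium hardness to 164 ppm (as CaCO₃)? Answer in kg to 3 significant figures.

Volume: 1710 m³ = 1,710,000 L.
After draining 48% and refilling: 246 × 0.52 + 41 × 0.48 = 147.6 ppm.
Deficit to target: 164 − 147.6 = 16.4 mg/L.
As CaCO₃: 16.4 mg/L × 1,710,000 L = 28,040 g; ÷ 100.1 = 280.2 mol Ca²⁺.
Mass: 280.2 × 147 = 41,180 g.

41.2 kg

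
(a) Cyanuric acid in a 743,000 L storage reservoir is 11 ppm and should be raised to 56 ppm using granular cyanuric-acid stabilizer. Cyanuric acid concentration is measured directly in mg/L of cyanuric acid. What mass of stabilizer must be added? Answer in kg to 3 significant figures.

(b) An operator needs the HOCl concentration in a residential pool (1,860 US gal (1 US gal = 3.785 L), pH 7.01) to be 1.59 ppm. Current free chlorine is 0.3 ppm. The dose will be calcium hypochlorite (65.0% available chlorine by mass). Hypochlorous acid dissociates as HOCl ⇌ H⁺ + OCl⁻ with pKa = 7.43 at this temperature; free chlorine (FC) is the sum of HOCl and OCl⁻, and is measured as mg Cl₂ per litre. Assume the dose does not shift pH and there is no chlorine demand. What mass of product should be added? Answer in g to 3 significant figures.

(a) CYA to add: (56 − 11) = 45 mg/L × 743,000 L = 33,440 g cyanuric acid.

(b) Volume: 1,860 US gal × 3.785 L/gal = 7,040 L.
(b) [OCl⁻]/[HOCl] = 10^(pH − pKa) = 10^(7.01 − 7.43) = 0.3802; fraction as HOCl = 1/(1 + 0.3802) = 0.7245.
(b) Free chlorine required for 1.59 ppm HOCl: 1.59 / 0.7245 = 2.195 ppm.
(b) FC to add: 2.195 − 0.3 = 1.895 mg/L as Cl₂.
(b) Cl₂ equivalent: 1.895 mg/L × 7,040 L = 13.34 g.
(b) Product at 65.0% available Cl: 13.34 / 0.65 = 20.52 g.

(a) 33.4 kg; (b) 20.5 g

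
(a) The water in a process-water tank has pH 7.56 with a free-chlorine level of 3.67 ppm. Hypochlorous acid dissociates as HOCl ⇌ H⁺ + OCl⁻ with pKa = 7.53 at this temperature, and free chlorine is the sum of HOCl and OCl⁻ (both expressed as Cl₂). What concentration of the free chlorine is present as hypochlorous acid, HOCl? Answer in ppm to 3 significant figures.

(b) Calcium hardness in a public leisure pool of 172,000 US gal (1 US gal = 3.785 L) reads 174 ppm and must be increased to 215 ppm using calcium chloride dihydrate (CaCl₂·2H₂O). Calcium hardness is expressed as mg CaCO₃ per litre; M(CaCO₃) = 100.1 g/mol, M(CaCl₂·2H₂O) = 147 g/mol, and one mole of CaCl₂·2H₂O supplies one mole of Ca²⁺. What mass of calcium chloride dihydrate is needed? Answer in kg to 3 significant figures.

(a) 1.77 ppm; (b) 39.2 kg

(a) [OCl⁻]/[HOCl] = 10^(pH − pKa) = 10^(7.56 − 7.53) = 10^0.03 = 1.072.
(a) Fraction as HOCl = 1 / (1 + 1.072) = 0.4827.
(a) HOCl = 0.4827 × 3.67 ppm = 1.772 ppm.

(b) Volume: 172,000 US gal × 3.785 L/gal = 651,020 L.
(b) Hardness to add: (215 − 174) = 41 mg/L as CaCO₃ × 651,020 L = 26,690 g as CaCO₃.
(b) Moles of Ca²⁺ (1 mol Ca²⁺ ≡ 1 mol CaCO₃): 26,690 / 100.1 g/mol = 266.7 mol.
(b) Mass of CaCl₂·2H₂O: 266.7 × 147 = 39,200 g.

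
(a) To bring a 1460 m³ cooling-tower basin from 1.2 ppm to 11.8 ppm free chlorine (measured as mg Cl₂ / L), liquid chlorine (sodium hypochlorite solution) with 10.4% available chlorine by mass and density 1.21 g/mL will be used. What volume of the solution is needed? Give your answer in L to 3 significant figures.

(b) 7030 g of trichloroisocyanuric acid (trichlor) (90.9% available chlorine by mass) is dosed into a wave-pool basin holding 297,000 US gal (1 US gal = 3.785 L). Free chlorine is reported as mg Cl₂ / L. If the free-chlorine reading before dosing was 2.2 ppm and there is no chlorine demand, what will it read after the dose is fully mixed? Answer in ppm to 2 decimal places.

(a) 123 L; (b) 7.88 ppm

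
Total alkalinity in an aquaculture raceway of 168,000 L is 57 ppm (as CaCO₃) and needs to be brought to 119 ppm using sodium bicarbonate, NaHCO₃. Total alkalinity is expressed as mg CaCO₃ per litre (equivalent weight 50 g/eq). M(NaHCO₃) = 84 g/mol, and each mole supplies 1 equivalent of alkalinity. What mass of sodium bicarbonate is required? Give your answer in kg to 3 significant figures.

17.5 kg

Alkalinity to add: (119 − 57) = 62 mg/L as CaCO₃ × 168,000 L = 10,420 g as CaCO₃.
Equivalents: 10,420 g ÷ 50 g/eq = 208.3 eq.
NaHCO₃ supplies 1 eq per mole → 208.3 mol.
Mass: 208.3 mol × 84 g/mol = 17,500 g.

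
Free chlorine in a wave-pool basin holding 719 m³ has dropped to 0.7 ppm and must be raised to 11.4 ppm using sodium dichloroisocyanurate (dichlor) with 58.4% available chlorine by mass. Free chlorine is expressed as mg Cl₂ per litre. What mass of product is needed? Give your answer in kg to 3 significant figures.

Volume: 719 m³ = 719,000 L.
Chlorine deficit: 11.4 − 0.7 = 10.7 ppm = 10.7 mg/L as Cl₂.
Cl₂ equivalent needed: 10.7 mg/L × 719,000 L = 7,693,000 mg = 7693 g.
Product at 58.4% available chlorine: 7693 / 0.584 = 13,170 g.

13.2 kg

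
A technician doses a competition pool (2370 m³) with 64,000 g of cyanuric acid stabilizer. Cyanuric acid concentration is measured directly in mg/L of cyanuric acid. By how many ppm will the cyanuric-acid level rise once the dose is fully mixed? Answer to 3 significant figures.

27.0 ppm

Volume: 2370 m³ = 2,370,000 L.
Rise: 64,000 g / 2,370,000 L × 1000 = 27 mg/L.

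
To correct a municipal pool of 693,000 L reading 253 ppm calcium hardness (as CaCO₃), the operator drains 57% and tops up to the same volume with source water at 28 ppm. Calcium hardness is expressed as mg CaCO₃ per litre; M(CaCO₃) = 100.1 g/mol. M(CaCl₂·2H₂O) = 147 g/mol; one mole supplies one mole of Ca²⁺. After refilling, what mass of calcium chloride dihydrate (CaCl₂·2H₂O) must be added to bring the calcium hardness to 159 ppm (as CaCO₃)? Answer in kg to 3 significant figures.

34.9 kg

After draining 57% and refilling: 253 × 0.43 + 28 × 0.57 = 124.75 ppm.
Deficit to target: 159 − 124.75 = 34.25 mg/L.
As CaCO₃: 34.25 mg/L × 693,000 L = 23,740 g; ÷ 100.1 = 237.1 mol Ca²⁺.
Mass: 237.1 × 147 = 34,860 g.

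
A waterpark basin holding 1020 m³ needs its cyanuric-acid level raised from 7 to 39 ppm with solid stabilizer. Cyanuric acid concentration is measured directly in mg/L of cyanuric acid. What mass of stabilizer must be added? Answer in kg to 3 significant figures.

32.6 kg

Volume: 1020 m³ = 1,020,000 L.
CYA to add: (39 − 7) = 32 mg/L × 1,020,000 L = 32,640 g cyanuric acid.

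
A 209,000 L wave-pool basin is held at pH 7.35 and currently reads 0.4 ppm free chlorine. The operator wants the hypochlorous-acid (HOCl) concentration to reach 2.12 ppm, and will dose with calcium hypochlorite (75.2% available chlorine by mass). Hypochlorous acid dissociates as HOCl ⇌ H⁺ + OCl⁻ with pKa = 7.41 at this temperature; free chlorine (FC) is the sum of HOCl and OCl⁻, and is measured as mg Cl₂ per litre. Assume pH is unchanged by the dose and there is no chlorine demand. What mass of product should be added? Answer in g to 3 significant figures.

[OCl⁻]/[HOCl] = 10^(pH − pKa) = 10^(7.35 − 7.41) = 0.871; fraction as HOCl = 1/(1 + 0.871) = 0.5345.
Free chlorine required for 2.12 ppm HOCl: 2.12 / 0.5345 = 3.966 ppm.
FC to add: 3.966 − 0.4 = 3.566 mg/L as Cl₂.
Cl₂ equivalent: 3.566 mg/L × 209,000 L = 745.4 g.
Product at 75.2% available Cl: 745.4 / 0.752 = 991.2 g.

991 g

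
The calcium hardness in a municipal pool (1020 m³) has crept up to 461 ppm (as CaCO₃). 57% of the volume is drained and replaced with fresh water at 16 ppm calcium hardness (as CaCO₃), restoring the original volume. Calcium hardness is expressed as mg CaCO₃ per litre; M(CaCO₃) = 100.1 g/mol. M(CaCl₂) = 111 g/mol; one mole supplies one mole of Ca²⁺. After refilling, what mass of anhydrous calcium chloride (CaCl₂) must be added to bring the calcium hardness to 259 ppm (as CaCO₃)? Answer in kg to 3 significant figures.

Volume: 1020 m³ = 1,020,000 L.
After draining 57% and refilling: 461 × 0.43 + 16 × 0.57 = 207.35 ppm.
Deficit to target: 259 − 207.35 = 51.65 mg/L.
As CaCO₃: 51.65 mg/L × 1,020,000 L = 52,680 g; ÷ 100.1 = 526.3 mol Ca²⁺.
Mass: 526.3 × 111 = 58,420 g.

58.4 kg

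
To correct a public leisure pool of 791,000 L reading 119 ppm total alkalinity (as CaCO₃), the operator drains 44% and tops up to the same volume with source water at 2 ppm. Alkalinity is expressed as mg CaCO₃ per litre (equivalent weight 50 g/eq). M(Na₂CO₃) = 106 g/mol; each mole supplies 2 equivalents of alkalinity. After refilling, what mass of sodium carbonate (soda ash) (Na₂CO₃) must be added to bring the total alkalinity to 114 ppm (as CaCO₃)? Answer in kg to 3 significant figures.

39.0 kg

After draining 44% and refilling: 119 × 0.56 + 2 × 0.44 = 67.52 ppm.
Deficit to target: 114 − 67.52 = 46.48 mg/L.
As CaCO₃: 46.48 mg/L × 791,000 L = 36,770 g; ÷ 50 g/eq ÷ 2 = 367.7 mol Na₂CO₃.
Mass: 367.7 × 106 = 38,970 g.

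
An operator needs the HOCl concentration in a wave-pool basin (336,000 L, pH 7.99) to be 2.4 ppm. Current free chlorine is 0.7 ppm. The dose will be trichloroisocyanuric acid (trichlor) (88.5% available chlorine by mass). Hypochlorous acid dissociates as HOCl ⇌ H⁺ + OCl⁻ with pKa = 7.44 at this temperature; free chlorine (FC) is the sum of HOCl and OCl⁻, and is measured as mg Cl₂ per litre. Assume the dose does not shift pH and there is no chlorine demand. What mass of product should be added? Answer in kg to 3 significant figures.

[OCl⁻]/[HOCl] = 10^(pH − pKa) = 10^(7.99 − 7.44) = 3.548; fraction as HOCl = 1/(1 + 3.548) = 0.2199.
Free chlorine required for 2.4 ppm HOCl: 2.4 / 0.2199 = 10.92 ppm.
FC to add: 10.92 − 0.7 = 10.22 mg/L as Cl₂.
Cl₂ equivalent: 10.22 mg/L × 336,000 L = 3432 g.
Product at 88.5% available Cl: 3432 / 0.885 = 3878 g.

3.88 kg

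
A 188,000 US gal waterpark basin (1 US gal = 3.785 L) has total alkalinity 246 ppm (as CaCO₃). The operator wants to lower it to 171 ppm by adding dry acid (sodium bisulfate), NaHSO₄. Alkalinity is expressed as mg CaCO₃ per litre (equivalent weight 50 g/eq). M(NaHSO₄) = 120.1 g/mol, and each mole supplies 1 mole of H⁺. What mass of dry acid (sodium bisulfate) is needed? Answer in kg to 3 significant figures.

128 kg

Volume: 188,000 US gal × 3.785 L/gal = 711,580 L.
Alkalinity to neutralize: (246 − 171) = 75 mg/L as CaCO₃ × 711,580 L = 53,370 g as CaCO₃.
Equivalents of H⁺ required: 53,370 ÷ 50 g/eq = 1067 eq = 1067 mol NaHSO₄.
Mass of NaHSO₄: 1067 × 120.1 = 128,200 g.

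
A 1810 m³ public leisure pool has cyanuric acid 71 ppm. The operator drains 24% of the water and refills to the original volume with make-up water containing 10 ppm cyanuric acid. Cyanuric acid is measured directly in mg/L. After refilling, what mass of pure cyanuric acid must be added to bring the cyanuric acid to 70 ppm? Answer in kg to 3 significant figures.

Volume: 1810 m³ = 1,810,000 L.
After draining 24% and refilling: 71 × 0.76 + 10 × 0.24 = 56.36 ppm.
Deficit to target: 70 − 56.36 = 13.64 mg/L.
Mass: 13.64 mg/L × 1,810,000 L = 24,690 g cyanuric acid.

24.7 kg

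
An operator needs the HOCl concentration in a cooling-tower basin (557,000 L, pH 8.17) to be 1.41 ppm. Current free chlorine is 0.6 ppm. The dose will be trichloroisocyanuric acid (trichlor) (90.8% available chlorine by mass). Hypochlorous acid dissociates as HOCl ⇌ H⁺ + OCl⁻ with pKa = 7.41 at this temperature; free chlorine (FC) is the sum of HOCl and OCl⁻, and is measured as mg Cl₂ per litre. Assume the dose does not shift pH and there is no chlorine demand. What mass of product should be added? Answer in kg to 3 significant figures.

[OCl⁻]/[HOCl] = 10^(pH − pKa) = 10^(8.17 − 7.41) = 5.754; fraction as HOCl = 1/(1 + 5.754) = 0.1481.
Free chlorine required for 1.41 ppm HOCl: 1.41 / 0.1481 = 9.524 ppm.
FC to add: 9.524 − 0.6 = 8.924 mg/L as Cl₂.
Cl₂ equivalent: 8.924 mg/L × 557,000 L = 4971 g.
Product at 90.8% available Cl: 4971 / 0.908 = 5474 g.

5.47 kg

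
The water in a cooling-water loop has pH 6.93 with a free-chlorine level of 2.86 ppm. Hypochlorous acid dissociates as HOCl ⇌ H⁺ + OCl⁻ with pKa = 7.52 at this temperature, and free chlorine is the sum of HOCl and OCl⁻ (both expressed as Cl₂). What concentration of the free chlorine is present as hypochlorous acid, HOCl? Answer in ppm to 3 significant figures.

2.28 ppm

[OCl⁻]/[HOCl] = 10^(pH − pKa) = 10^(6.93 − 7.52) = 10^-0.59 = 0.257.
Fraction as HOCl = 1 / (1 + 0.257) = 0.7955.
HOCl = 0.7955 × 2.86 ppm = 2.275 ppm.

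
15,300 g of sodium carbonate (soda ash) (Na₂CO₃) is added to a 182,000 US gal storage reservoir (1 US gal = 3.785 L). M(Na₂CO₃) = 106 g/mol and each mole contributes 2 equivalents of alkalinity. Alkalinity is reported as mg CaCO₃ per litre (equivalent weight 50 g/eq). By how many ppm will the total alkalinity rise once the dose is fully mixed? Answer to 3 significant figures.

Volume: 182,000 US gal × 3.785 L/gal = 688,870 L.
Moles of Na₂CO₃: 15,300 g ÷ 106 g/mol = 144.3 mol → 288.7 eq of alkalinity.
As CaCO₃: 288.7 eq × 50 g/eq = 14,430 g.
Rise: 14,430 g / 688,870 L × 1000 = 20.95 mg/L.

21.0 ppm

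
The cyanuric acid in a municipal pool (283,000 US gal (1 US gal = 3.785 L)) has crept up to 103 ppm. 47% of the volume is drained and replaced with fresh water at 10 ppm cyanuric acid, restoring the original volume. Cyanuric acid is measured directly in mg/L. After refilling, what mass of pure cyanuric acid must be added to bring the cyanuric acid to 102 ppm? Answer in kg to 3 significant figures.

Volume: 283,000 US gal × 3.785 L/gal = 1,071,155 L.
After draining 47% and refilling: 103 × 0.53 + 10 × 0.47 = 59.29 ppm.
Deficit to target: 102 − 59.29 = 42.71 mg/L.
Mass: 42.71 mg/L × 1,071,155 L = 45,750 g cyanuric acid.

45.7 kg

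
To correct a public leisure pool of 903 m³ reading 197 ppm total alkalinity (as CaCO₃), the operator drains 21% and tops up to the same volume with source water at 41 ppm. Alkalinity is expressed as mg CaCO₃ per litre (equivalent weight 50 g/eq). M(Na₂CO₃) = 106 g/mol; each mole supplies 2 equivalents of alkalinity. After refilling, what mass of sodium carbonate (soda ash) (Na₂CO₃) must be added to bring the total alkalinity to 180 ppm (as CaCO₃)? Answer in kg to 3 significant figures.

15.1 kg

Volume: 903 m³ = 903,000 L.
After draining 21% and refilling: 197 × 0.79 + 41 × 0.21 = 164.24 ppm.
Deficit to target: 180 − 164.24 = 15.76 mg/L.
As CaCO₃: 15.76 mg/L × 903,000 L = 14,230 g; ÷ 50 g/eq ÷ 2 = 142.3 mol Na₂CO₃.
Mass: 142.3 × 106 = 15,090 g.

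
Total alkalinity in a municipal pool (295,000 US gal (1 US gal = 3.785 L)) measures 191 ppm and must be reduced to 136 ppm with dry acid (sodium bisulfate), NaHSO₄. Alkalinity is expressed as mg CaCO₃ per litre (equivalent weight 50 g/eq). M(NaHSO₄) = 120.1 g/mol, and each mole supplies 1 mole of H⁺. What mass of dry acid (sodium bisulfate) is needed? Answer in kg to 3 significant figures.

Volume: 295,000 US gal × 3.785 L/gal = 1,116,575 L.
Alkalinity to neutralize: (191 − 136) = 55 mg/L as CaCO₃ × 1,116,575 L = 61,410 g as CaCO₃.
Equivalents of H⁺ required: 61,410 ÷ 50 g/eq = 1228 eq = 1228 mol NaHSO₄.
Mass of NaHSO₄: 1228 × 120.1 = 147,500 g.

148 kg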